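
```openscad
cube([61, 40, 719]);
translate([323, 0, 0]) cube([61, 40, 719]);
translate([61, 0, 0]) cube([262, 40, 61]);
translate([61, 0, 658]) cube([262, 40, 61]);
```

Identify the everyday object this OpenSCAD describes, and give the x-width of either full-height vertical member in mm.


A picture frame. The border width is 61 mm.

Four thin pieces enclosing a rectangular opening — a picture frame. The two full-height stiles are 719 mm tall; the top rail sits at z = 658 and is 61 mm tall, so the border above the opening is 719 − 658 = 61 mm, matching the stile x-width.


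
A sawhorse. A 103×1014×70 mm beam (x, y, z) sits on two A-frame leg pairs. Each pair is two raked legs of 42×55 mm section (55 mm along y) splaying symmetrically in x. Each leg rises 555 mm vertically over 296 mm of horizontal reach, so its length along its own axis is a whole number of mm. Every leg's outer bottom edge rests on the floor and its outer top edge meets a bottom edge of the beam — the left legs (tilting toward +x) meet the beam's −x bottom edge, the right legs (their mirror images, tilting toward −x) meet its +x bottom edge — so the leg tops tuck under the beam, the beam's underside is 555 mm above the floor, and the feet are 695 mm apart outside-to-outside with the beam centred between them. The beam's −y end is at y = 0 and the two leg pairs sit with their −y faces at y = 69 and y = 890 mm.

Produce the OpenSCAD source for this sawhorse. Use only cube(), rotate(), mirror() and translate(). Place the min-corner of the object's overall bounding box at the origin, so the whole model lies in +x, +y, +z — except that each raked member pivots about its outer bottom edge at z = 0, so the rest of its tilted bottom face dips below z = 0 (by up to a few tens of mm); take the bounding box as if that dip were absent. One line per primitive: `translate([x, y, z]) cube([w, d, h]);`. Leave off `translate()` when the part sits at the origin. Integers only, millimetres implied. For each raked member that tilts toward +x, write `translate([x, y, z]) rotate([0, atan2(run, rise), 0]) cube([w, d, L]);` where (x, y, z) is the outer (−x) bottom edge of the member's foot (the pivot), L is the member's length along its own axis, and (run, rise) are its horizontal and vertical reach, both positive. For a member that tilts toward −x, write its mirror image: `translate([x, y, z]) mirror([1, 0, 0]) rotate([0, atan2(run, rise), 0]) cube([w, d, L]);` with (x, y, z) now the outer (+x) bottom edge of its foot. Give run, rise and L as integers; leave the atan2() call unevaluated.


translate([296, 0, 555]) cube([103, 1014, 70]);
translate([0, 69, 0]) rotate([0, atan2(296, 555), 0]) cube([42, 55, 629]);
translate([695, 69, 0]) mirror([1, 0, 0]) rotate([0, atan2(296, 555), 0]) cube([42, 55, 629]);
translate([0, 890, 0]) rotate([0, atan2(296, 555), 0]) cube([42, 55, 629]);
translate([695, 890, 0]) mirror([1, 0, 0]) rotate([0, atan2(296, 555), 0]) cube([42, 55, 629]);


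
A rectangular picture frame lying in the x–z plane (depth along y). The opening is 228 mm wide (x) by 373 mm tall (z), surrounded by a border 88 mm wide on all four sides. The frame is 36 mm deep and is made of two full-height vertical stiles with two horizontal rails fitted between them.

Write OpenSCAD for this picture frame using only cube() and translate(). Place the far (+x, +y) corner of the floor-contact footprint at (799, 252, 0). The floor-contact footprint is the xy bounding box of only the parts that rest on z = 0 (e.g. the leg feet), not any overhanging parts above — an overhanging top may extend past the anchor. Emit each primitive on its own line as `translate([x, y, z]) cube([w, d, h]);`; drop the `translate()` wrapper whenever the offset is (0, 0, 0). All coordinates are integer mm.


translate([395, 216, 0]) cube([88, 36, 549]);
translate([711, 216, 0]) cube([88, 36, 549]);
translate([483, 216, 0]) cube([228, 36, 88]);
translate([483, 216, 461]) cube([228, 36, 88]);


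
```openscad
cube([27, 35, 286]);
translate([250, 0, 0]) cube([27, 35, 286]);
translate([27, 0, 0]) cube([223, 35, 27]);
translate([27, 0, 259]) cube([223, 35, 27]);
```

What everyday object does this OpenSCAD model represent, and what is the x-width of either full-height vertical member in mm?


A picture frame. The border width is 27 mm.

Four thin pieces enclosing a rectangular opening — a picture frame. The two full-height stiles are 286 mm tall; the top rail sits at z = 259 and is 27 mm tall, so the border above the opening is 286 − 259 = 27 mm, matching the stile x-width.


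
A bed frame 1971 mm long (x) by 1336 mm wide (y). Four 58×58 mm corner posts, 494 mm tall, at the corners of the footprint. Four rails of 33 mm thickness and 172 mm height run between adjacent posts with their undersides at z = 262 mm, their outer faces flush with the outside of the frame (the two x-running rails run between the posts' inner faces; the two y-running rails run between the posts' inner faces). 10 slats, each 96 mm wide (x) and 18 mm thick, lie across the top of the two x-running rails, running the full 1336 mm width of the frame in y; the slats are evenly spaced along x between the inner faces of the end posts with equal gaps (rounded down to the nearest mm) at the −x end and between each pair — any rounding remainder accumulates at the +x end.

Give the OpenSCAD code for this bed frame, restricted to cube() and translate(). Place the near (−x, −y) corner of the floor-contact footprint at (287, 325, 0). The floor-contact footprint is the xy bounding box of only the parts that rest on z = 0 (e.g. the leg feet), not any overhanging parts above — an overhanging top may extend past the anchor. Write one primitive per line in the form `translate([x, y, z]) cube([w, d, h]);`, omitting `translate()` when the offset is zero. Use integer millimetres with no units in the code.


// slat z = rail_z + rail_h = 262 + 172 = 434
// slat gap = ⌊(1855 − 10·96) / 11⌋ = 81
translate([287, 325, 0]) cube([58, 58, 494]);
translate([287, 1603, 0]) cube([58, 58, 494]);
translate([2200, 325, 0]) cube([58, 58, 494]);
translate([2200, 1603, 0]) cube([58, 58, 494]);
translate([345, 325, 262]) cube([1855, 33, 172]);
translate([345, 1628, 262]) cube([1855, 33, 172]);
translate([287, 383, 262]) cube([33, 1220, 172]);
translate([2225, 383, 262]) cube([33, 1220, 172]);
translate([426, 325, 434]) cube([96, 1336, 18]);
translate([603, 325, 434]) cube([96, 1336, 18]);
translate([780, 325, 434]) cube([96, 1336, 18]);
translate([957, 325, 434]) cube([96, 1336, 18]);
translate([1134, 325, 434]) cube([96, 1336, 18]);
translate([1311, 325, 434]) cube([96, 1336, 18]);
translate([1488, 325, 434]) cube([96, 1336, 18]);
translate([1665, 325, 434]) cube([96, 1336, 18]);
translate([1842, 325, 434]) cube([96, 1336, 18]);
translate([2019, 325, 434]) cube([96, 1336, 18]);


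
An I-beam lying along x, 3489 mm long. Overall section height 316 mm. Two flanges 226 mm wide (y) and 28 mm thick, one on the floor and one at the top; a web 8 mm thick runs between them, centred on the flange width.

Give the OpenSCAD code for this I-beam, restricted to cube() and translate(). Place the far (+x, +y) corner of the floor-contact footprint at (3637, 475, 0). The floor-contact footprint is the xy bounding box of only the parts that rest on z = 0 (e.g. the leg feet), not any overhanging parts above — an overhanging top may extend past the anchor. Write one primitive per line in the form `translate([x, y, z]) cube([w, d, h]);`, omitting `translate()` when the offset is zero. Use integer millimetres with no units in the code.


translate([148, 249, 0]) cube([3489, 226, 28]);
translate([148, 358, 28]) cube([3489, 8, 260]);
translate([148, 249, 288]) cube([3489, 226, 28]);


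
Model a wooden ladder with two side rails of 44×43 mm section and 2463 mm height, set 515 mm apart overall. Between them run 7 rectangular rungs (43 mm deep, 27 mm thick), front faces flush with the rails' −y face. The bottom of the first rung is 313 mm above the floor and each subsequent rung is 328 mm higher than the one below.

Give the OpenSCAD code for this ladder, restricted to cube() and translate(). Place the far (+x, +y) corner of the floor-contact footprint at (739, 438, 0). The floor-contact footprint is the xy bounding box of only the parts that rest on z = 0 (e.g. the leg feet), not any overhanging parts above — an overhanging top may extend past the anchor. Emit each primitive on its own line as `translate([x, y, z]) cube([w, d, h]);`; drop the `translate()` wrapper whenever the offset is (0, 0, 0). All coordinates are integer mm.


translate([224, 395, 0]) cube([44, 43, 2463]);
translate([695, 395, 0]) cube([44, 43, 2463]);
translate([268, 395, 313]) cube([427, 43, 27]);
translate([268, 395, 641]) cube([427, 43, 27]);
translate([268, 395, 969]) cube([427, 43, 27]);
translate([268, 395, 1297]) cube([427, 43, 27]);
translate([268, 395, 1625]) cube([427, 43, 27]);
translate([268, 395, 1953]) cube([427, 43, 27]);
translate([268, 395, 2281]) cube([427, 43, 27]);


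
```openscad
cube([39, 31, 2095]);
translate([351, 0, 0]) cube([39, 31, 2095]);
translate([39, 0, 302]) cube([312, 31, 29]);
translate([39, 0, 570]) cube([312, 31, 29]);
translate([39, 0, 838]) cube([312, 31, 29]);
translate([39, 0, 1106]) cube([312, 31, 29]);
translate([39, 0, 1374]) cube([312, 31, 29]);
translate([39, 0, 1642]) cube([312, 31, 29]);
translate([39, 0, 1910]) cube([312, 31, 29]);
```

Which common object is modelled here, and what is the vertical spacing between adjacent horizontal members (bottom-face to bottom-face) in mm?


A ladder. The rung spacing is 268 mm.

Two tall 39×31 posts with 7 short bars between them — a ladder. Adjacent rungs sit at z = 302 and z = 570, so the spacing is 570 − 302 = 268 mm.


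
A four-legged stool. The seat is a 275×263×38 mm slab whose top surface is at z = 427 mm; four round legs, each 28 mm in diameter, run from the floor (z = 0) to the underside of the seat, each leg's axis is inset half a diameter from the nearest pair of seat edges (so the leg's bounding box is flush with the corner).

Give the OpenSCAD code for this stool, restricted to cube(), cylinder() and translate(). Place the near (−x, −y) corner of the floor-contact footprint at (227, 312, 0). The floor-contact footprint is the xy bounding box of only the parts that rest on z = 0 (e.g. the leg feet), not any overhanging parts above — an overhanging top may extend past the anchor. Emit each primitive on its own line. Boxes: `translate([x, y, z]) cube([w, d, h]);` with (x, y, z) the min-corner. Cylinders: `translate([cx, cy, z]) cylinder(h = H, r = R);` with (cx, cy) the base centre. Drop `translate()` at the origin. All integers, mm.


translate([227, 312, 389]) cube([275, 263, 38]);
translate([241, 326, 0]) cylinder(h = 389, r = 14);
translate([488, 326, 0]) cylinder(h = 389, r = 14);
translate([241, 561, 0]) cylinder(h = 389, r = 14);
translate([488, 561, 0]) cylinder(h = 389, r = 14);


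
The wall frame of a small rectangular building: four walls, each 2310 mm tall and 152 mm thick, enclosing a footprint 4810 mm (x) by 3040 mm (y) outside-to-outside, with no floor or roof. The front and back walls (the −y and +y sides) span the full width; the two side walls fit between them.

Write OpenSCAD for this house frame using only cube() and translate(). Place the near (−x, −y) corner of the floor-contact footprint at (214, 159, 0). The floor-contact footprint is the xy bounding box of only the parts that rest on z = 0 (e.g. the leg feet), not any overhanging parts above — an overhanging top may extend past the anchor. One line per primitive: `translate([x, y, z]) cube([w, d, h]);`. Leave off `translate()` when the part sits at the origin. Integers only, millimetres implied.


translate([214, 159, 0]) cube([4810, 152, 2310]);
translate([214, 3047, 0]) cube([4810, 152, 2310]);
translate([214, 311, 0]) cube([152, 2736, 2310]);
translate([4872, 311, 0]) cube([152, 2736, 2310]);


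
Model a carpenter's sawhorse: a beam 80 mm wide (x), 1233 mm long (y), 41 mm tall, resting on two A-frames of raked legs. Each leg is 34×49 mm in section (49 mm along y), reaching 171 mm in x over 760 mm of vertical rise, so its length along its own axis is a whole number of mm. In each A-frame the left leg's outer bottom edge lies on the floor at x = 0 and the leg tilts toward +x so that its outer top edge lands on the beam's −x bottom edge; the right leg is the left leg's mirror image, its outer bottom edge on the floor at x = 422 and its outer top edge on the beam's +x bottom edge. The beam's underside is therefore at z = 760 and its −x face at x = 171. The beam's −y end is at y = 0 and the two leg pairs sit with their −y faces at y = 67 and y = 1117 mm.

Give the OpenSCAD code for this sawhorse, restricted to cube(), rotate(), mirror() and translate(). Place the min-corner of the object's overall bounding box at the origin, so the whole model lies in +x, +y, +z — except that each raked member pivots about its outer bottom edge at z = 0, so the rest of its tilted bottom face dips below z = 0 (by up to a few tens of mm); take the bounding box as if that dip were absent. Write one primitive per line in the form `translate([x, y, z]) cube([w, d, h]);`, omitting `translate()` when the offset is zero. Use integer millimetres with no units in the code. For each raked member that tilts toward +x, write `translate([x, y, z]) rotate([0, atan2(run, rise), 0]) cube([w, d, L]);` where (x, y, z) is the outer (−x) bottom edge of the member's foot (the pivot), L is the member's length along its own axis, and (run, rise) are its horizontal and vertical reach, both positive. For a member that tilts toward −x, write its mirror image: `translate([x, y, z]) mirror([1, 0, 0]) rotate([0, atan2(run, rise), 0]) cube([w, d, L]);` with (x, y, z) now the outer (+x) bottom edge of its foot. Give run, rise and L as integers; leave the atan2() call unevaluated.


translate([171, 0, 760]) cube([80, 1233, 41]);
translate([0, 67, 0]) rotate([0, atan2(171, 760), 0]) cube([34, 49, 779]);
translate([422, 67, 0]) mirror([1, 0, 0]) rotate([0, atan2(171, 760), 0]) cube([34, 49, 779]);
translate([0, 1117, 0]) rotate([0, atan2(171, 760), 0]) cube([34, 49, 779]);
translate([422, 1117, 0]) mirror([1, 0, 0]) rotate([0, atan2(171, 760), 0]) cube([34, 49, 779]);


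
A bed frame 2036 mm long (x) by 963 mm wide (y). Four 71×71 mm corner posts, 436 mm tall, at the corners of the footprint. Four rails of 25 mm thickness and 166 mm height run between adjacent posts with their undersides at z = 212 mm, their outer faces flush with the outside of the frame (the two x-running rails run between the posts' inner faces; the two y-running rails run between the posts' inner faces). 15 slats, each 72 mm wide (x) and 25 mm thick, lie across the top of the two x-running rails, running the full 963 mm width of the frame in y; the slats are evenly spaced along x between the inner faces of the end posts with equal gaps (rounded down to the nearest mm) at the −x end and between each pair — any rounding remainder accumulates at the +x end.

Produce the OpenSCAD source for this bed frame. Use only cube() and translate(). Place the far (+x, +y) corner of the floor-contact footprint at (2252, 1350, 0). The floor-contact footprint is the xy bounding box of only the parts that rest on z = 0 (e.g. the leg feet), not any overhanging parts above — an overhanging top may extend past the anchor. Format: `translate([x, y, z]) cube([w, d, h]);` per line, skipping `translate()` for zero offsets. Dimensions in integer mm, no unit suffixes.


translate([216, 387, 0]) cube([71, 71, 436]);
translate([216, 1279, 0]) cube([71, 71, 436]);
translate([2181, 387, 0]) cube([71, 71, 436]);
translate([2181, 1279, 0]) cube([71, 71, 436]);
translate([287, 387, 212]) cube([1894, 25, 166]);
translate([287, 1325, 212]) cube([1894, 25, 166]);
translate([216, 458, 212]) cube([25, 821, 166]);
translate([2227, 458, 212]) cube([25, 821, 166]);
translate([337, 387, 378]) cube([72, 963, 25]);
translate([459, 387, 378]) cube([72, 963, 25]);
translate([581, 387, 378]) cube([72, 963, 25]);
translate([703, 387, 378]) cube([72, 963, 25]);
translate([825, 387, 378]) cube([72, 963, 25]);
translate([947, 387, 378]) cube([72, 963, 25]);
translate([1069, 387, 378]) cube([72, 963, 25]);
translate([1191, 387, 378]) cube([72, 963, 25]);
translate([1313, 387, 378]) cube([72, 963, 25]);
translate([1435, 387, 378]) cube([72, 963, 25]);
translate([1557, 387, 378]) cube([72, 963, 25]);
translate([1679, 387, 378]) cube([72, 963, 25]);
translate([1801, 387, 378]) cube([72, 963, 25]);
translate([1923, 387, 378]) cube([72, 963, 25]);
translate([2045, 387, 378]) cube([72, 963, 25]);


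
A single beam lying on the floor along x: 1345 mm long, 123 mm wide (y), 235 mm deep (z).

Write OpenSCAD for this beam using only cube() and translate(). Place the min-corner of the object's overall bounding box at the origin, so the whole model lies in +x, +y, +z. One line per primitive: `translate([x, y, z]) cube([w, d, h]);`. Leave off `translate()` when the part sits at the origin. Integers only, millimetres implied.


cube([1345, 123, 235]);


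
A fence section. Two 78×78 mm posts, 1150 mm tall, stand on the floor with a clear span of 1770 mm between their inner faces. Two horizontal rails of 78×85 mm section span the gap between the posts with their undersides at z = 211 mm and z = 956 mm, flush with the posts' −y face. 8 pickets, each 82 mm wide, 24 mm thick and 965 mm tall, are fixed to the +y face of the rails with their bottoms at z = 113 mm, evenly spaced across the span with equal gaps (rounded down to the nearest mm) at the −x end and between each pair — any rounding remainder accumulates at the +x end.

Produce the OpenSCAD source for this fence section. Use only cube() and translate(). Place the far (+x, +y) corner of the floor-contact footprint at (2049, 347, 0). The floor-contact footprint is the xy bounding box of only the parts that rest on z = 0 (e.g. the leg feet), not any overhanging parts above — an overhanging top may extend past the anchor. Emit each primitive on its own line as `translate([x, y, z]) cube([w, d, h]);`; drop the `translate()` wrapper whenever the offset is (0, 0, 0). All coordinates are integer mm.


translate([123, 269, 0]) cube([78, 78, 1150]);
translate([1971, 269, 0]) cube([78, 78, 1150]);
translate([201, 269, 211]) cube([1770, 78, 85]);
translate([201, 269, 956]) cube([1770, 78, 85]);
translate([324, 347, 113]) cube([82, 24, 965]);
translate([529, 347, 113]) cube([82, 24, 965]);
translate([734, 347, 113]) cube([82, 24, 965]);
translate([939, 347, 113]) cube([82, 24, 965]);
translate([1144, 347, 113]) cube([82, 24, 965]);
translate([1349, 347, 113]) cube([82, 24, 965]);
translate([1554, 347, 113]) cube([82, 24, 965]);
translate([1759, 347, 113]) cube([82, 24, 965]);


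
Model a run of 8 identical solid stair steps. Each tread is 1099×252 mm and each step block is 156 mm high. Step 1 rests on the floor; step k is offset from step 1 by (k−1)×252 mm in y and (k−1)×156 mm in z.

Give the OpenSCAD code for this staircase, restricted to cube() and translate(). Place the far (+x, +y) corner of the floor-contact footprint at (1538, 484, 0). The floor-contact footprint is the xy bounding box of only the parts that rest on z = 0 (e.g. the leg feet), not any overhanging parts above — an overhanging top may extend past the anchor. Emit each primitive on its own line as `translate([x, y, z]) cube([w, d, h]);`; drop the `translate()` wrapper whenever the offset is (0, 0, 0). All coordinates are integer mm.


translate([439, 232, 0]) cube([1099, 252, 156]);
translate([439, 484, 156]) cube([1099, 252, 156]);
translate([439, 736, 312]) cube([1099, 252, 156]);
translate([439, 988, 468]) cube([1099, 252, 156]);
translate([439, 1240, 624]) cube([1099, 252, 156]);
translate([439, 1492, 780]) cube([1099, 252, 156]);
translate([439, 1744, 936]) cube([1099, 252, 156]);
translate([439, 1996, 1092]) cube([1099, 252, 156]);


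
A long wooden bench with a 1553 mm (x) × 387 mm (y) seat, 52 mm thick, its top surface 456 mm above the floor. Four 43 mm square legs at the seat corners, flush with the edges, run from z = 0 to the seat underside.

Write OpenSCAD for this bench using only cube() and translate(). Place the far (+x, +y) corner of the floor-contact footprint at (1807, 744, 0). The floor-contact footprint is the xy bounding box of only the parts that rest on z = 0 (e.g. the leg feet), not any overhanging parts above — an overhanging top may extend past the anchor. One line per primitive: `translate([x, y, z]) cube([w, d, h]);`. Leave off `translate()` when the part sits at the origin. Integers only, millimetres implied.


translate([254, 357, 404]) cube([1553, 387, 52]);
translate([254, 357, 0]) cube([43, 43, 404]);
translate([254, 701, 0]) cube([43, 43, 404]);
translate([1764, 357, 0]) cube([43, 43, 404]);
translate([1764, 701, 0]) cube([43, 43, 404]);


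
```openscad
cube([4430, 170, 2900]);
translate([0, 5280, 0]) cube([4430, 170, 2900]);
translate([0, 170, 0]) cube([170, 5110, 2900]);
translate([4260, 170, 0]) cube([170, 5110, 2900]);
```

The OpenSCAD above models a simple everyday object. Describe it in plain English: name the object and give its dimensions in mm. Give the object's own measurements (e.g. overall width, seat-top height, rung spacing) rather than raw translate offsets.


The wall frame of a small rectangular building: four walls, each 2900 mm tall and 170 mm thick, enclosing a footprint 4430 mm (x) by 5450 mm (y) outside-to-outside, with no floor or roof. The front and back walls (the −y and +y sides) span the full width; the two side walls fit between them.


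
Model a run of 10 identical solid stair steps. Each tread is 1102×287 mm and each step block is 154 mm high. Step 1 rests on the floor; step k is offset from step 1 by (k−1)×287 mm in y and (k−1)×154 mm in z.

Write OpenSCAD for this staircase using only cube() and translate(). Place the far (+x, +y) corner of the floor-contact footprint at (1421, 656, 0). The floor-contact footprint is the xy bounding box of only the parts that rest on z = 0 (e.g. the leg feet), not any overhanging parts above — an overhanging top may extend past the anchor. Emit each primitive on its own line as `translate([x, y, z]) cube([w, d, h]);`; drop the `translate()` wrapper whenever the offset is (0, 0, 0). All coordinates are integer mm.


translate([319, 369, 0]) cube([1102, 287, 154]);
translate([319, 656, 154]) cube([1102, 287, 154]);
translate([319, 943, 308]) cube([1102, 287, 154]);
translate([319, 1230, 462]) cube([1102, 287, 154]);
translate([319, 1517, 616]) cube([1102, 287, 154]);
translate([319, 1804, 770]) cube([1102, 287, 154]);
translate([319, 2091, 924]) cube([1102, 287, 154]);
translate([319, 2378, 1078]) cube([1102, 287, 154]);
translate([319, 2665, 1232]) cube([1102, 287, 154]);
translate([319, 2952, 1386]) cube([1102, 287, 154]);


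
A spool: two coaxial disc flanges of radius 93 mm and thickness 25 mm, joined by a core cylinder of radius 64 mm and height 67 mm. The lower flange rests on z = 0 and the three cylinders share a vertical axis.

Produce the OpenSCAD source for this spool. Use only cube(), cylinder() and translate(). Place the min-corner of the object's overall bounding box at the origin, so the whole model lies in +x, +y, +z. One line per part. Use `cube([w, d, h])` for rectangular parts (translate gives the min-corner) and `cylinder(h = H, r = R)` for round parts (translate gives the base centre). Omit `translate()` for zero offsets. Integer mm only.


translate([93, 93, 0]) cylinder(h = 25, r = 93);
translate([93, 93, 25]) cylinder(h = 67, r = 64);
translate([93, 93, 92]) cylinder(h = 25, r = 93);


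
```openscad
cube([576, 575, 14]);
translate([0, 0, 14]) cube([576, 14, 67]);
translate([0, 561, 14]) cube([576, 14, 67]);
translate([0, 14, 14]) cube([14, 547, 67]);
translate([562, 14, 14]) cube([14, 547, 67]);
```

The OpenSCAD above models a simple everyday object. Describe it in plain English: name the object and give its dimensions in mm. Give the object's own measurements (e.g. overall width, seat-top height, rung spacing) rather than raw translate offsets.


An open-topped rectangular box: outside dimensions 576×575×81 mm, with a uniform wall and base thickness of 14 mm. The base is a full 576×575 slab on the floor; four walls sit on top of the base. The front and back walls (the −y and +y sides) span the full width; the two side walls fit between them.


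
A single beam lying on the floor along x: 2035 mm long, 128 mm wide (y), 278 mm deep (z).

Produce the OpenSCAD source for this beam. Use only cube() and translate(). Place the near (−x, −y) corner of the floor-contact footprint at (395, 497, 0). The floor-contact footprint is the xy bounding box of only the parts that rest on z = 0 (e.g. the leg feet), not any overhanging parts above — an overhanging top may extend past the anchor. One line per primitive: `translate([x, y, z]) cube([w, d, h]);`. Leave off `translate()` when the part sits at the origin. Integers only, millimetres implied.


translate([395, 497, 0]) cube([2035, 128, 278]);


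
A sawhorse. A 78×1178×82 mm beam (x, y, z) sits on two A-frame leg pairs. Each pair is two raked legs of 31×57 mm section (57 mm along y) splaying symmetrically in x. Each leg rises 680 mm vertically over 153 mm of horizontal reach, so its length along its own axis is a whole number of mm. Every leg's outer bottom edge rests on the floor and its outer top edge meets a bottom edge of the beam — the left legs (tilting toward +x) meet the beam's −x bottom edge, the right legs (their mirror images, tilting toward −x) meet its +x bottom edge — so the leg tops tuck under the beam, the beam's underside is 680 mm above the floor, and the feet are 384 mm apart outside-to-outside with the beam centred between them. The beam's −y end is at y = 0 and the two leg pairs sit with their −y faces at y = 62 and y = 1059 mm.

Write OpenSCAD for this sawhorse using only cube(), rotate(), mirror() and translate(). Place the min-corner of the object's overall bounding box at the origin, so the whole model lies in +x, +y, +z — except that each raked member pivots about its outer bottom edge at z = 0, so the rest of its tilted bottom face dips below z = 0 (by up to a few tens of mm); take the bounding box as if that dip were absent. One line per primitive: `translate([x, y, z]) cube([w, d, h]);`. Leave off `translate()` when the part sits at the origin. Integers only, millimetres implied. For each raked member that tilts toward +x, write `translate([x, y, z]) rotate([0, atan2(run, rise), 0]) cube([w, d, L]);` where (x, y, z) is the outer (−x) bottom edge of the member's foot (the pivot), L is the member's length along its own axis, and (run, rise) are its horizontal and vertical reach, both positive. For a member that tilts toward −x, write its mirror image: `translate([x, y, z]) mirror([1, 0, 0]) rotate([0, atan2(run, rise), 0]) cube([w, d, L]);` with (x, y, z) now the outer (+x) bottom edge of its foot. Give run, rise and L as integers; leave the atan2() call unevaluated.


translate([153, 0, 680]) cube([78, 1178, 82]);
translate([0, 62, 0]) rotate([0, atan2(153, 680), 0]) cube([31, 57, 697]);
translate([384, 62, 0]) mirror([1, 0, 0]) rotate([0, atan2(153, 680), 0]) cube([31, 57, 697]);
translate([0, 1059, 0]) rotate([0, atan2(153, 680), 0]) cube([31, 57, 697]);
translate([384, 1059, 0]) mirror([1, 0, 0]) rotate([0, atan2(153, 680), 0]) cube([31, 57, 697]);


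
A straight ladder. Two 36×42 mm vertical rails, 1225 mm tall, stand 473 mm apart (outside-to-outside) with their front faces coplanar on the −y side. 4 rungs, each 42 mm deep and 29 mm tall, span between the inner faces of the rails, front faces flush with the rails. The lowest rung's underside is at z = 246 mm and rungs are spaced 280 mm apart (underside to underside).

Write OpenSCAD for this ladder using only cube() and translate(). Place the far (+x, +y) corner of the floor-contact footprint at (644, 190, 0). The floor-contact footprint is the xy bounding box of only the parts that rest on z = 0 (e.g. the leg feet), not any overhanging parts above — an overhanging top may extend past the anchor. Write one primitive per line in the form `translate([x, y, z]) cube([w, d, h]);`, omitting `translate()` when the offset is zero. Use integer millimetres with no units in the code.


translate([171, 148, 0]) cube([36, 42, 1225]);
translate([608, 148, 0]) cube([36, 42, 1225]);
translate([207, 148, 246]) cube([401, 42, 29]);
translate([207, 148, 526]) cube([401, 42, 29]);
translate([207, 148, 806]) cube([401, 42, 29]);
translate([207, 148, 1086]) cube([401, 42, 29]);


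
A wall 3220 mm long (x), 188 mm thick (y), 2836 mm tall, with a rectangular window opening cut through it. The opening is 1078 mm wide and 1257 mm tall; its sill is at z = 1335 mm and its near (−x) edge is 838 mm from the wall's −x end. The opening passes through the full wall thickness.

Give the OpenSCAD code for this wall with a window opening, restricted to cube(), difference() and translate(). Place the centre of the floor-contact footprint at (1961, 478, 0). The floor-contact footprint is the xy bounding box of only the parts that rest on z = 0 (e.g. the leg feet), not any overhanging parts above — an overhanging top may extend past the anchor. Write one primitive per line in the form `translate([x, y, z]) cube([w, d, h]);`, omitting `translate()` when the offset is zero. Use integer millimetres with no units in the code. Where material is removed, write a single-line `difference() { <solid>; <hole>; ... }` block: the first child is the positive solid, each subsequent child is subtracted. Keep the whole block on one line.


difference() { translate([351, 384, 0]) cube([3220, 188, 2836]); translate([1189, 384, 1335]) cube([1078, 188, 1257]); }


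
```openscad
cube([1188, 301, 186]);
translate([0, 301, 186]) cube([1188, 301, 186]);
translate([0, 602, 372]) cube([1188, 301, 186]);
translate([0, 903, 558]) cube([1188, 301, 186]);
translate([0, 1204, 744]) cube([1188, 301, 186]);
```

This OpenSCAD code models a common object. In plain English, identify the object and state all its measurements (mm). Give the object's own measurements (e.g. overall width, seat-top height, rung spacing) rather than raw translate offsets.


A straight staircase of 5 solid steps. Each step is 1188 mm wide (x), 301 mm deep (y, the going) and 186 mm tall (the rise). The first step rests on the floor; each subsequent step sits one going further in +y and one rise higher in +z, directly behind and above the previous step with no overlap.


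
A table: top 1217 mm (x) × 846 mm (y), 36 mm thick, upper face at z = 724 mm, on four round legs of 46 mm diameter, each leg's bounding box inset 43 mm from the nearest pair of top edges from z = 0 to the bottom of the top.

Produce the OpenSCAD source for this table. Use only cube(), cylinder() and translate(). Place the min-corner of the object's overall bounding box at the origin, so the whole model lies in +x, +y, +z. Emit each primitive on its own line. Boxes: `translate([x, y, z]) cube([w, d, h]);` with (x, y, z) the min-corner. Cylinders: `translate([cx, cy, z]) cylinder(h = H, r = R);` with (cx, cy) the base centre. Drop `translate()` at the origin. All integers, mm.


translate([0, 0, 688]) cube([1217, 846, 36]);
translate([66, 66, 0]) cylinder(h = 688, r = 23);
translate([1151, 66, 0]) cylinder(h = 688, r = 23);
translate([66, 780, 0]) cylinder(h = 688, r = 23);
translate([1151, 780, 0]) cylinder(h = 688, r = 23);


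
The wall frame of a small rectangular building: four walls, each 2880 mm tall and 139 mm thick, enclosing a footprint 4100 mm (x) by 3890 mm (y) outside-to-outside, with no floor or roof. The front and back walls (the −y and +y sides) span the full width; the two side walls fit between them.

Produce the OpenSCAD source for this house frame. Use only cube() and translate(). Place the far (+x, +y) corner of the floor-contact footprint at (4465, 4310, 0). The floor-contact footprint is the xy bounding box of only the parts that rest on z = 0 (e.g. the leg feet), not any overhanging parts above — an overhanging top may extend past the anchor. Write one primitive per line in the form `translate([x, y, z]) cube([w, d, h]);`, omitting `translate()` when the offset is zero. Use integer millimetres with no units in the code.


translate([365, 420, 0]) cube([4100, 139, 2880]);
translate([365, 4171, 0]) cube([4100, 139, 2880]);
translate([365, 559, 0]) cube([139, 3612, 2880]);
translate([4326, 559, 0]) cube([139, 3612, 2880]);


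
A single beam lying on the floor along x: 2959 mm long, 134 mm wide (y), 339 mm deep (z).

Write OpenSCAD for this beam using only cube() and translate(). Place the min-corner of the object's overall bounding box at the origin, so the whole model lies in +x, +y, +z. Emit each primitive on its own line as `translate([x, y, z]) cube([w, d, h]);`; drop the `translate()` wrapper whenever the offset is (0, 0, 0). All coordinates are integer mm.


cube([2959, 134, 339]);


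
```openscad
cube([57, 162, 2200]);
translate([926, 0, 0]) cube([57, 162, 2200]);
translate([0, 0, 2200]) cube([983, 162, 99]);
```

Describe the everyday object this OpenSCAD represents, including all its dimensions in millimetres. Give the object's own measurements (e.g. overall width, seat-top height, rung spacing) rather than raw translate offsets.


A door frame. The clear opening is 869 mm wide and 2200 mm high. Two 57 mm wide jambs, 162 mm deep, stand either side of the opening from the floor to the top of the opening. A 99 mm thick head sits across the top of both jambs, spanning the full outside width of the frame.


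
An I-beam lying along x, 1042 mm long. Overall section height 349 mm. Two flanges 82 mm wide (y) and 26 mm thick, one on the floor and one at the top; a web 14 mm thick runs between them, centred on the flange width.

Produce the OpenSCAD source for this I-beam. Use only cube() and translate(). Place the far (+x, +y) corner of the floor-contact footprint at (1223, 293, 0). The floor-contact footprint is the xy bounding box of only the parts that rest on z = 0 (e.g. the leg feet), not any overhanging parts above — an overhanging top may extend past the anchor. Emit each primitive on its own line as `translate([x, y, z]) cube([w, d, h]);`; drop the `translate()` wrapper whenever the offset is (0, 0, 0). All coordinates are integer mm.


translate([181, 211, 0]) cube([1042, 82, 26]);
translate([181, 245, 26]) cube([1042, 14, 297]);
translate([181, 211, 323]) cube([1042, 82, 26]);


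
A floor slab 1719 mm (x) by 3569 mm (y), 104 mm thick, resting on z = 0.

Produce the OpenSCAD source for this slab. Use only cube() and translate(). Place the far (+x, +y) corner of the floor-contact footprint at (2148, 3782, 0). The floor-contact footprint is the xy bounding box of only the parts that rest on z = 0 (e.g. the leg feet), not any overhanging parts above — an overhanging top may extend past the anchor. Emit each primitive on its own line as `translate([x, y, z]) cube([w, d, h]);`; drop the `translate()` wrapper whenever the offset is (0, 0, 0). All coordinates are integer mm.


translate([429, 213, 0]) cube([1719, 3569, 104]);


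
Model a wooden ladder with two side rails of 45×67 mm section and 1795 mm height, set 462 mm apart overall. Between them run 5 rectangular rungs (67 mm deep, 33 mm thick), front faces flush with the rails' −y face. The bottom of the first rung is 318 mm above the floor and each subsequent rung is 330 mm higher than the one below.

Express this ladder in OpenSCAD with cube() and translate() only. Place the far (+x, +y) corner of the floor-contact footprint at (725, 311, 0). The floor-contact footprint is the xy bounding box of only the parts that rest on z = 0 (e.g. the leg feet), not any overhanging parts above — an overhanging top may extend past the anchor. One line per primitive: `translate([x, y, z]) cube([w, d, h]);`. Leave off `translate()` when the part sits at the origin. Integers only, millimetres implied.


translate([263, 244, 0]) cube([45, 67, 1795]);
translate([680, 244, 0]) cube([45, 67, 1795]);
translate([308, 244, 318]) cube([372, 67, 33]);
translate([308, 244, 648]) cube([372, 67, 33]);
translate([308, 244, 978]) cube([372, 67, 33]);
translate([308, 244, 1308]) cube([372, 67, 33]);
translate([308, 244, 1638]) cube([372, 67, 33]);


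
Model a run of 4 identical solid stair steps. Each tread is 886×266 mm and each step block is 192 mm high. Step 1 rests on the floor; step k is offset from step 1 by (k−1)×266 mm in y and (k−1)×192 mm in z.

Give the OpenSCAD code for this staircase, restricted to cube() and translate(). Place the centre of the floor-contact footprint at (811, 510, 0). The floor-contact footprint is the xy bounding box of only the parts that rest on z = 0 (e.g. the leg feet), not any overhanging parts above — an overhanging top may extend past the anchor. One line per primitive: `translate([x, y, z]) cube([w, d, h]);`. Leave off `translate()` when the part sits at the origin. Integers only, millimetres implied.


translate([368, 377, 0]) cube([886, 266, 192]);
translate([368, 643, 192]) cube([886, 266, 192]);
translate([368, 909, 384]) cube([886, 266, 192]);
translate([368, 1175, 576]) cube([886, 266, 192]);


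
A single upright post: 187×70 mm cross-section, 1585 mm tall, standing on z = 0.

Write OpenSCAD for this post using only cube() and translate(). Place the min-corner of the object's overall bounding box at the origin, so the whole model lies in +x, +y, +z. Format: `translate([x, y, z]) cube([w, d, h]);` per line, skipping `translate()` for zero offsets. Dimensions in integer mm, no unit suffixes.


cube([187, 70, 1585]);


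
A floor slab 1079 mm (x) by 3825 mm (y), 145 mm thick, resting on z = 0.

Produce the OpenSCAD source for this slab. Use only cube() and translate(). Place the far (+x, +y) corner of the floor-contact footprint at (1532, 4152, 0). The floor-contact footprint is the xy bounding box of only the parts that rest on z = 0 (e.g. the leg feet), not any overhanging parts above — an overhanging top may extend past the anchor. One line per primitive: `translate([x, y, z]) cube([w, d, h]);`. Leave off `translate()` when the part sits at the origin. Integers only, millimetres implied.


translate([453, 327, 0]) cube([1079, 3825, 145]);


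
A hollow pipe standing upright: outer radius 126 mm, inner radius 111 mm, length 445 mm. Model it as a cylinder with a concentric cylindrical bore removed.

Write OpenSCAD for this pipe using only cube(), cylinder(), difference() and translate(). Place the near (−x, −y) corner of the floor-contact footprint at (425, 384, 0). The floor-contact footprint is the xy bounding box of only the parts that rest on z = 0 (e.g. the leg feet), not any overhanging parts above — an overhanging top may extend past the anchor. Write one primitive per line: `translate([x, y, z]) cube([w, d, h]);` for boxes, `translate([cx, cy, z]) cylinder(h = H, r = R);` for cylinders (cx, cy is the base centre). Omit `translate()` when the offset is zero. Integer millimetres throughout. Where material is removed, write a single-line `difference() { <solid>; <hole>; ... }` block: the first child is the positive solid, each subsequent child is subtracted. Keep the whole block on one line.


difference() { translate([551, 510, 0]) cylinder(h = 445, r = 126); translate([551, 510, 0]) cylinder(h = 445, r = 111); }


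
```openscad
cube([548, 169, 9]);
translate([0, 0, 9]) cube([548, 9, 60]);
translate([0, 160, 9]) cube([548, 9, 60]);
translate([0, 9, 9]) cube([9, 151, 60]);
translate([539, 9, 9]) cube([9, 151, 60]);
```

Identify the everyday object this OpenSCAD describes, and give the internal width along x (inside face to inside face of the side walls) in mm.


An open box. The internal width is 530 mm.

A 548×169 base slab with four walls standing on it — an open box. The base is 548 mm wide and the walls are 9 mm thick, so the internal width is 548 − 2 × 9 = 530 mm.


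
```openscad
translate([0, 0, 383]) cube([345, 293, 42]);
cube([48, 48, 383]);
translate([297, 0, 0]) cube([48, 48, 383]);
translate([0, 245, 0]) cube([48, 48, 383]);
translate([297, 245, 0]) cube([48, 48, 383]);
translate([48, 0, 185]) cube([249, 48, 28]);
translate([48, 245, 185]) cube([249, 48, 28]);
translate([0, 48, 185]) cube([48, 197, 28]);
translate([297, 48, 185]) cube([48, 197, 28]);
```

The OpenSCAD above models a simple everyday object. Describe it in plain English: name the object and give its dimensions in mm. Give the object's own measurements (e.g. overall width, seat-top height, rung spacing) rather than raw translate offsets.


A four-legged stool. The seat is a 345×293×42 mm slab whose top surface is at z = 425 mm; four square legs, each 48×48 mm in cross-section, run from the floor (z = 0) to the underside of the seat, each flush with a corner of the seat. Four stretchers, 48 mm wide and 28 mm tall, connect adjacent legs with their undersides at z = 185 mm, each running between the inner faces of the legs it joins and aligned with the legs' outer faces on the other axis.
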